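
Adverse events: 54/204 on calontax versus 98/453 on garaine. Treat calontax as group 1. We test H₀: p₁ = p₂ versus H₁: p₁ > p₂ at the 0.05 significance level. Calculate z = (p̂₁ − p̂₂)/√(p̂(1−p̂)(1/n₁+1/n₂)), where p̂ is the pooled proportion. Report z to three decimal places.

z = 1.360

p̂₁ = 54/204 ≈ 0.26471, p̂₂ = 98/453 ≈ 0.21634.
Pooled p̂ = (54+98)/(204+453) = 152/657 = 0.23135.
SE = √(0.17783 × 0.00710947) = 0.03556.
z = (0.26471 − 0.21634)/0.03556 = 0.04837/0.03556 = 1.360.
p-value = P(Z > 1.360) ≈ 0.0869; since p > α = 0.05, fail to reject H₀.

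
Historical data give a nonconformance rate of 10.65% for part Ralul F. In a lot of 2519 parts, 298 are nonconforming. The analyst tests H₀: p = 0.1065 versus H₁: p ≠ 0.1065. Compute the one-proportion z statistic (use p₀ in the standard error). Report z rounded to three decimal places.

p̂ = 298/2519 = 0.118301.
SE = √(p₀(1−p₀)/n) = √(0.095158/2519) = 0.006146.
z = (0.118301 − 0.1065)/0.006146 = 0.011801/0.006146 = 1.920.

z = 1.920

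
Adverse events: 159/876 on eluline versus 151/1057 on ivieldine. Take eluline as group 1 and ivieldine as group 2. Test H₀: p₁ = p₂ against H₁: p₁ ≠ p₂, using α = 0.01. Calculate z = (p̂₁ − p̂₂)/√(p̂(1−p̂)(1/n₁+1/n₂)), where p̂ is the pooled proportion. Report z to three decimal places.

z = 2.305

p̂₁ = 159/876 ≈ 0.18151, p̂₂ = 151/1057 ≈ 0.14286.
Pooled p̂ = (159+151)/(876+1057) = 310/1933 = 0.16037.
SE = √(0.134653 × 0.00208763) = 0.01677.
z = (0.18151 − 0.14286)/0.01677 = 0.03865/0.01677 = 2.305.
Two-sided p-value ≈ 2·Φ(−2.305) = 0.0212, so at α = 0.01 we fail to reject H₀.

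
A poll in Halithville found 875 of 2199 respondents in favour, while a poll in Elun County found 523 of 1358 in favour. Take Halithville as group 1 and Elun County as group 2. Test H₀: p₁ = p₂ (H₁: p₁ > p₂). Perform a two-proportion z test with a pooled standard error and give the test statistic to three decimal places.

z = 0.758

p̂₁ = 875/2199 = 0.39791, p̂₂ = 523/1358 = 0.38513.
Pooled p̂ = (875+523)/(2199+1358) = 1398/3557 = 0.39303.
SE = √(0.238557 × 0.00119113) = 0.01686.
z = (0.39791 − 0.38513)/0.01686 = 0.01278/0.01686 = 0.758.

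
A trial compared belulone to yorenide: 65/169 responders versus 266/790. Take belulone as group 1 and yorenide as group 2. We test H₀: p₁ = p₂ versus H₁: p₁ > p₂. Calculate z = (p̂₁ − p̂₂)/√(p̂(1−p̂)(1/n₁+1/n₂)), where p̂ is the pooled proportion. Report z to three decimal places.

z = 1.189

p̂₁ = 65/169 = 0.38462, p̂₂ = 266/790 = 0.33671.
Pooled p̂ = (65+266)/(169+790) = 331/959 = 0.34515.
SE = √(p̂(1−p̂)(1/n₁+1/n₂)) = √(0.34515·0.65485·0.00718298) = √(0.00162351) = 0.04029.
z = (0.38462 − 0.33671)/0.04029 = 0.04791/0.04029 = 1.189.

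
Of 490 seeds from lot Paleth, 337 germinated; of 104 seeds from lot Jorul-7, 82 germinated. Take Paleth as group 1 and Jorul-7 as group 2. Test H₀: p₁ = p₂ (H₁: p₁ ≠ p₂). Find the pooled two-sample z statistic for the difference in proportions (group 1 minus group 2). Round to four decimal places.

p̂₁ = 337/490 = 0.687755, p̂₂ = 82/104 = 0.788462.
Pooled p̂ = (337+82)/(490+104) = 419/594 = 0.705387.
SE = √(p̂(1−p̂)(1/n₁+1/n₂)) = √(0.705387·0.294613·0.0116562) = √(0.00242235) = 0.049217.
z = (0.687755 − 0.788462)/0.049217 = -0.100707/0.049217 = -2.0462.

z = -2.0462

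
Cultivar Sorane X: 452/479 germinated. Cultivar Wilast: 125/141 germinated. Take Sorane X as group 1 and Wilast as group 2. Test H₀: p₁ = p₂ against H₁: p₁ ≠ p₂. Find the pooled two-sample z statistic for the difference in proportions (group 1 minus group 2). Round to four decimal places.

z = 2.3461

p̂₁ = 452/479 ≈ 0.943633, p̂₂ = 125/141 ≈ 0.886525.
Pooled p̂ = (452+125)/(479+141) = 577/620 = 0.930645.
SE = √(0.0645447 × 0.00917988) = 0.024342.
z = (0.943633 − 0.886525)/0.024342 = 0.057108/0.024342 = 2.3461.
Two-sided p-value ≈ 2·Φ(−2.346) = 0.0190.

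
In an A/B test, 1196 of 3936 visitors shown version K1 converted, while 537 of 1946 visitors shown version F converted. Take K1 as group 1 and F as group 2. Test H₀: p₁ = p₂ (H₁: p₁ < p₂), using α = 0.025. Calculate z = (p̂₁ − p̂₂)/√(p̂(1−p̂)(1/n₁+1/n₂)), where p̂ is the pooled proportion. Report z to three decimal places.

z = 2.209

p̂₁ = 1196/3936 = 0.303862, p̂₂ = 537/1946 = 0.275951.
Pooled p̂ = (1196+537)/(3936+1946) = 1733/5882 = 0.294628.
SE = √(p̂(1−p̂)(1/n₁+1/n₂)) = √(0.294628·0.705372·0.00076794) = √(0.000159595) = 0.012633.
z = (0.303862 − 0.275951)/0.012633 = 0.027911/0.012633 = 2.209.
p-value = P(Z < 2.209) ≈ 0.9864, so at α = 0.025 we fail to reject H₀.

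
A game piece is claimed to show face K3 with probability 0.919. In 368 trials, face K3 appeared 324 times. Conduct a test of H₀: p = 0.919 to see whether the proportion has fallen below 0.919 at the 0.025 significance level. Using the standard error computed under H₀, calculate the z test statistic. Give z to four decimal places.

p̂ = 324/368 = 0.8804348.
Under H₀, SE = √(0.919·0.081/368) = √(0.00020228) = 0.0142225.
z = (0.8804348 − 0.919)/0.0142225 = -0.0385652/0.0142225 = -2.7116.
p-value = P(Z < -2.712) ≈ 0.0033, so at α = 0.025 we reject H₀.

z = -2.7116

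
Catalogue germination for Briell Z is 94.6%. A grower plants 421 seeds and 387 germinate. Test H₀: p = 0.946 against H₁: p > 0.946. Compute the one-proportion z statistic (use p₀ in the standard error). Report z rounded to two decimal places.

z = -2.43

p̂ = 387/421 ≈ 0.91924.
Standard error under H₀: √(0.946×0.054/421) = 0.01102.
z = (0.91924 − 0.946)/0.01102 = -0.02676/0.01102 = -2.43.
p-value = P(Z > -2.429) ≈ 0.9924.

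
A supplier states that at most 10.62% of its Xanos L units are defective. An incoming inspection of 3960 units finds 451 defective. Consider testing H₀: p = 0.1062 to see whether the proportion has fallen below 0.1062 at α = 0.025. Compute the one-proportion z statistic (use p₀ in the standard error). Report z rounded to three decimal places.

p̂ = 451/3960 = 0.113889.
SE = √(p₀(1−p₀)/n) = √(0.094922/3960) = 0.004896.
z = (0.113889 − 0.1062)/0.004896 = 0.007689/0.004896 = 1.570.
p-value = P(Z < 1.570) ≈ 0.9418, so at α = 0.025 we fail to reject H₀.

z = 1.570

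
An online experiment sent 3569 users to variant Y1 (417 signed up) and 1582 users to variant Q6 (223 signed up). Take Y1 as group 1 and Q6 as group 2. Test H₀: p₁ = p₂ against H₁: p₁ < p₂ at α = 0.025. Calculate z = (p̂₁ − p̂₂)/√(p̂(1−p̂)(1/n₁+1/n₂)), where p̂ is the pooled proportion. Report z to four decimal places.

p̂₁ = 417/3569 = 0.1168395, p̂₂ = 223/1582 = 0.1409608.
Pooled p̂ = (417+223)/(3569+1582) = 640/5151 = 0.1242477.
SE = √(0.10881 × 0.000912302) = 0.0099633.
z = (0.1168395 − 0.1409608)/0.0099633 = -0.0241213/0.0099633 = -2.4210.
p-value = P(Z < -2.421) ≈ 0.0077. With α = 0.025, reject H₀.

z = -2.4210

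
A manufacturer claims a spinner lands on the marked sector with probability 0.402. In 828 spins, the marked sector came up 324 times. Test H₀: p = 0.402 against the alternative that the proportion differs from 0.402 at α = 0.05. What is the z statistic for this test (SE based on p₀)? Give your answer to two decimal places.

z = -0.63

p̂ = 324/828 = 0.3913.
Under H₀, SE = √(0.402·0.598/828) = √(0.000290333) = 0.0170.
z = (0.3913 − 0.402)/0.0170 = -0.0107/0.0170 = -0.63.
Two-sided p-value ≈ 2·Φ(−0.628) = 0.5302; since p > α = 0.05, fail to reject H₀.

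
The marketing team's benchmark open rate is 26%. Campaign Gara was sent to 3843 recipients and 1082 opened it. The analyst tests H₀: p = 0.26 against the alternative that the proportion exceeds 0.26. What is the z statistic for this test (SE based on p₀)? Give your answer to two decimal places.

z = 3.05

p̂ = 1082/3843 ≈ 0.281551.
Standard error under H₀: √(0.26×0.74/3843) = 0.007076.
z = (0.281551 − 0.26)/0.007076 = 0.021551/0.007076 = 3.05.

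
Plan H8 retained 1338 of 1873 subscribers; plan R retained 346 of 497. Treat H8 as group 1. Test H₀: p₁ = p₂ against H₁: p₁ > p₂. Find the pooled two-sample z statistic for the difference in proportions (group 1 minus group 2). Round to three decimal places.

z = 0.795

p̂₁ = 1338/1873 = 0.71436, p̂₂ = 346/497 = 0.69618.
Pooled p̂ = (1338+346)/(1873+497) = 1684/2370 = 0.71055.
SE = √(0.205669 × 0.00254598) = 0.02288.
z = (0.71436 − 0.69618)/0.02288 = 0.01818/0.02288 = 0.795.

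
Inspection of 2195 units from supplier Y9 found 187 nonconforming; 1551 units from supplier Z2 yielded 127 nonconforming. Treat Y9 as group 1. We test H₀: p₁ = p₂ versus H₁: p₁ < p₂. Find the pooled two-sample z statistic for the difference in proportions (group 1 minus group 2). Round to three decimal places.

z = 0.360

p̂₁ = 187/2195 ≈ 0.08519, p̂₂ = 127/1551 ≈ 0.08188.
Pooled p̂ = (187+127)/(2195+1551) = 314/3746 = 0.08382.
SE = √(0.0767965 × 0.00110033) = 0.00919.
z = (0.08519 − 0.08188)/0.00919 = 0.00331/0.00919 = 0.360.
p-value = P(Z < 0.360) ≈ 0.6406.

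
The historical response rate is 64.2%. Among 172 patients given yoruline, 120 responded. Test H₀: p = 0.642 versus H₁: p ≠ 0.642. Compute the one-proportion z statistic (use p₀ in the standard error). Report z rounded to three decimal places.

z = 1.523

p̂ = 120/172 = 0.69767.
Standard error under H₀: √(0.642×0.358/172) = 0.03655.
z = (0.69767 − 0.642)/0.03655 = 0.05567/0.03655 = 1.523.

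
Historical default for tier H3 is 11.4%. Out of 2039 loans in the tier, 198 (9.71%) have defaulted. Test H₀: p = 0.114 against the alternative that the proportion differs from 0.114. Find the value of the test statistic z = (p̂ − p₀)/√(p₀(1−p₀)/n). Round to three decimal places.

z = -2.400

p̂ = 198/2039 = 0.097106.
Under H₀, SE = √(0.114·0.886/2039) = √(4.9536e-05) = 0.007038.
z = (0.097106 − 0.114)/0.007038 = -0.016894/0.007038 = -2.400.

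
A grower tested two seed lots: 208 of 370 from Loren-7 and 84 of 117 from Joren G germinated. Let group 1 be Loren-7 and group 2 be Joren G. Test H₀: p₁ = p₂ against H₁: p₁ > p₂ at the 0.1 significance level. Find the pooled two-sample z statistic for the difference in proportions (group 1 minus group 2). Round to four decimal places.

z = -2.9976

p̂₁ = 208/370 = 0.562162, p̂₂ = 84/117 = 0.717949.
Pooled p̂ = (208+84)/(370+117) = 292/487 = 0.599589.
SE = √(0.240082 × 0.0112497) = 0.051970.
z = (0.562162 − 0.717949)/0.051970 = -0.155787/0.051970 = -2.9976.
p-value = P(Z > -2.998) ≈ 0.9986, so at α = 0.1 we fail to reject H₀.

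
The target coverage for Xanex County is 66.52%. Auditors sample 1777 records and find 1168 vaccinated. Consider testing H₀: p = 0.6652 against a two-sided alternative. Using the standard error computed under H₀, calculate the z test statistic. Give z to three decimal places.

p̂ = 1168/1777 ≈ 0.657288.
SE = √(p₀(1−p₀)/n) = √(0.22271/1777) = 0.011195.
z = (0.657288 − 0.6652)/0.011195 = -0.007912/0.011195 = -0.707.
p-value = 2·P(Z > 0.707) ≈ 0.4797.

z = -0.707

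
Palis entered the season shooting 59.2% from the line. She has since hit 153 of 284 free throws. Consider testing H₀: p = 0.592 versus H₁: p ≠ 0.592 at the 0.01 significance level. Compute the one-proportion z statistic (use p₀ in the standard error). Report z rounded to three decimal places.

p̂ = 153/284 ≈ 0.53873.
Standard error under H₀: √(0.592×0.408/284) = 0.02916.
z = (0.53873 − 0.592)/0.02916 = -0.05327/0.02916 = -1.827.
p-value = 2·P(Z > 1.827) ≈ 0.0678. With α = 0.01, fail to reject H₀.

z = -1.827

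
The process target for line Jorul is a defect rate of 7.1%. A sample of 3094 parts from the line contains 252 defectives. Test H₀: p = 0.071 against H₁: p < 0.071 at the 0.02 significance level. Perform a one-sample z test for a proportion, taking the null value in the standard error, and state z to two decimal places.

p̂ = 252/3094 = 0.0814.
SE = √(p₀(1−p₀)/n) = √(0.065959/3094) = 0.0046.
z = (0.0814 − 0.071)/0.0046 = 0.0104/0.0046 = 2.26.
p-value = P(Z < 2.263) ≈ 0.9882, so at α = 0.02 we fail to reject H₀.

z = 2.26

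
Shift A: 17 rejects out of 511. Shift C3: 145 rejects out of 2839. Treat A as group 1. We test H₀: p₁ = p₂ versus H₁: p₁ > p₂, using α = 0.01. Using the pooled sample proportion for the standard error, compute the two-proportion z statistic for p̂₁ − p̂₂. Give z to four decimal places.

z = -1.7273

p̂₁ = 17/511 = 0.0332681, p̂₂ = 145/2839 = 0.0510743.
Pooled p̂ = (17+145)/(511+2839) = 162/3350 = 0.0483582.
SE = √(0.0460197 × 0.00230918) = 0.0103086.
z = (0.0332681 − 0.0510743)/0.0103086 = -0.0178062/0.0103086 = -1.7273.
p-value = P(Z > -1.727) ≈ 0.9579, so at α = 0.01 we fail to reject H₀.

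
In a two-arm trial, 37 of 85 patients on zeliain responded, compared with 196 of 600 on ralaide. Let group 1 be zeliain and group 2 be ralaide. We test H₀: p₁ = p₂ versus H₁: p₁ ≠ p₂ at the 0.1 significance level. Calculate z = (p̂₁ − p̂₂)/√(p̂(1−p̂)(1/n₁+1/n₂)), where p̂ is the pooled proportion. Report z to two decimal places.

p̂₁ = 37/85 ≈ 0.4353, p̂₂ = 196/600 ≈ 0.3267.
Pooled p̂ = (37+196)/(85+600) = 233/685 = 0.3401.
SE = √(0.224447 × 0.0134314) = 0.0549.
z = (0.4353 − 0.3267)/0.0549 = 0.1086/0.0549 = 1.98.
p-value = 2·P(Z > 1.978) ≈ 0.0479. With α = 0.1, reject H₀.

z = 1.98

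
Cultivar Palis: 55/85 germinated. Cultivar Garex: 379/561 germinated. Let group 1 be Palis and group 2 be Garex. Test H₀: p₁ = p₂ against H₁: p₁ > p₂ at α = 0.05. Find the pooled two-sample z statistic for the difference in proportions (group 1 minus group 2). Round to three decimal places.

p̂₁ = 55/85 = 0.64706, p̂₂ = 379/561 = 0.67558.
Pooled p̂ = (55+379)/(85+561) = 434/646 = 0.67183.
SE = √(p̂(1−p̂)(1/n₁+1/n₂)) = √(0.67183·0.32817·0.0135472) = √(0.00298684) = 0.05465.
z = (0.64706 − 0.67558)/0.05465 = -0.02852/0.05465 = -0.522.
p-value = P(Z > -0.522) ≈ 0.6991; since p > α = 0.05, fail to reject H₀.

z = -0.522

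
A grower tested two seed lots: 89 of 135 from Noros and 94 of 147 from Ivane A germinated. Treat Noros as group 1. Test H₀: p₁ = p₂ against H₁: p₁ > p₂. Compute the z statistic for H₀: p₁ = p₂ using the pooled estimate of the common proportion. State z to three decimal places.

p̂₁ = 89/135 = 0.65926, p̂₂ = 94/147 = 0.63946.
Pooled p̂ = (89+94)/(135+147) = 183/282 = 0.64894.
SE = √(p̂(1−p̂)(1/n₁+1/n₂)) = √(0.64894·0.35106·0.0142101) = √(0.00323732) = 0.05690.
z = (0.65926 − 0.63946)/0.05690 = 0.01980/0.05690 = 0.348.
p-value = P(Z > 0.348) ≈ 0.3639.

z = 0.348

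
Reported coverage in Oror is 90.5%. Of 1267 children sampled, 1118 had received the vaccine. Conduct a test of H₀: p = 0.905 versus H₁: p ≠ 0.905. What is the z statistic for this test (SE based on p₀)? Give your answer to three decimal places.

z = -2.744

p̂ = 1118/1267 ≈ 0.882399.
Standard error under H₀: √(0.905×0.095/1267) = 0.008238.
z = (0.882399 − 0.905)/0.008238 = -0.022601/0.008238 = -2.744.
p-value = 2·P(Z > 2.744) ≈ 0.0061.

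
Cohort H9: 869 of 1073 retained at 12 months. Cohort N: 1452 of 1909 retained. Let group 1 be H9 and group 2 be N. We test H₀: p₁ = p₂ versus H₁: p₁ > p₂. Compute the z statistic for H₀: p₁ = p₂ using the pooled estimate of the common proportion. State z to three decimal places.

p̂₁ = 869/1073 ≈ 0.80988, p̂₂ = 1452/1909 ≈ 0.76061.
Pooled p̂ = (869+1452)/(1073+1909) = 2321/2982 = 0.77834.
SE = √(0.172529 × 0.0014558) = 0.01585.
z = (0.80988 − 0.76061)/0.01585 = 0.04927/0.01585 = 3.109.
p-value = P(Z > 3.109) ≈ 0.0009.

z = 3.109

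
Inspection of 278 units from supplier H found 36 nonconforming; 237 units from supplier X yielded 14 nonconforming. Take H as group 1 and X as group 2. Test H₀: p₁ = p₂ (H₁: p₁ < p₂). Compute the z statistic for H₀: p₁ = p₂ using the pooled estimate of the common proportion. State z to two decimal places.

p̂₁ = 36/278 ≈ 0.1295, p̂₂ = 14/237 ≈ 0.0591.
Pooled p̂ = (36+14)/(278+237) = 50/515 = 0.0971.
SE = √(0.0876614 × 0.00781653) = 0.0262.
z = (0.1295 − 0.0591)/0.0262 = 0.0704/0.0262 = 2.69.

z = 2.69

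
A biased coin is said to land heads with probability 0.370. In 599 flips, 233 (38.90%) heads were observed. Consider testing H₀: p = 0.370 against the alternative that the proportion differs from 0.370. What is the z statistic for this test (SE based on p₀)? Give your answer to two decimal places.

z = 0.96

p̂ = 233/599 = 0.3890.
Under H₀, SE = √(0.37·0.63/599) = √(0.000389149) = 0.0197.
z = (0.3890 − 0.37)/0.0197 = 0.0190/0.0197 = 0.96.
p-value = 2·P(Z > 0.962) ≈ 0.3359.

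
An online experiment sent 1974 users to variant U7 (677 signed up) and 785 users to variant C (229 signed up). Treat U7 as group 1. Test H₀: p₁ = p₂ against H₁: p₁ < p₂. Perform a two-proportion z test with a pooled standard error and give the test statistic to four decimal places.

z = 2.5857

p̂₁ = 677/1974 = 0.342958, p̂₂ = 229/785 = 0.291720.
Pooled p̂ = (677+229)/(1974+785) = 906/2759 = 0.328380.
SE = √(0.220547 × 0.00178047) = 0.019816.
z = (0.342958 − 0.291720)/0.019816 = 0.051238/0.019816 = 2.5857.
p-value = P(Z < 2.586) ≈ 0.9951.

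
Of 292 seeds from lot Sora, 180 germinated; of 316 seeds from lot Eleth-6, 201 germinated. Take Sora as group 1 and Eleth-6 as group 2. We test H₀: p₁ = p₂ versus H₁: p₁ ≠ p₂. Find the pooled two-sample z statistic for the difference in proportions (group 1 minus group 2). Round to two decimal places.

p̂₁ = 180/292 = 0.6164, p̂₂ = 201/316 = 0.6361.
Pooled p̂ = (180+201)/(292+316) = 381/608 = 0.6266.
SE = √(p̂(1−p̂)(1/n₁+1/n₂)) = √(0.6266·0.3734·0.00658921) = √(0.00154162) = 0.0393.
z = (0.6164 − 0.6361)/0.0393 = -0.0197/0.0393 = -0.50.

z = -0.50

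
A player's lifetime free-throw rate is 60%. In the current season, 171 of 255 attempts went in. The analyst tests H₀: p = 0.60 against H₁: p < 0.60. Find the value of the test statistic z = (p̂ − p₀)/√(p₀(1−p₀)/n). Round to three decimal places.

p̂ = 171/255 = 0.67059.
Standard error under H₀: √(0.6×0.4/255) = 0.03068.
z = (0.67059 − 0.6)/0.03068 = 0.07059/0.03068 = 2.301.

z = 2.301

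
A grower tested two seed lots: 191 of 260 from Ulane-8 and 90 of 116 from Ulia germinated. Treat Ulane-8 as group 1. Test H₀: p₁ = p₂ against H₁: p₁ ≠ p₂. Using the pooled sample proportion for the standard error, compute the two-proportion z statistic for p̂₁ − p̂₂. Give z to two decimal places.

z = -0.85

p̂₁ = 191/260 = 0.7346, p̂₂ = 90/116 = 0.7759.
Pooled p̂ = (191+90)/(260+116) = 281/376 = 0.7473.
SE = √(0.188823 × 0.0124668) = 0.0485.
z = (0.7346 − 0.7759)/0.0485 = -0.0413/0.0485 = -0.85.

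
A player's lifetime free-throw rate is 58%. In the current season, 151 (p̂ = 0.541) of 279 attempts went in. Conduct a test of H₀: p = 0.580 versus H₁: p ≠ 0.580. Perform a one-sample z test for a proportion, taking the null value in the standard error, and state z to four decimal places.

p̂ = 151/279 = 0.5412186.
SE = √(p₀(1−p₀)/n) = √(0.2436/279) = 0.0295486.
z = (0.5412186 − 0.58)/0.0295486 = -0.0387814/0.0295486 = -1.3125.

z = -1.3125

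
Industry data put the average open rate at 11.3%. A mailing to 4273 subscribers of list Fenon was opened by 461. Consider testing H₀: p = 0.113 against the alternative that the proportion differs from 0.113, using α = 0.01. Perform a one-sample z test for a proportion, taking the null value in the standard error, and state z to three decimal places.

p̂ = 461/4273 ≈ 0.10789.
SE = √(p₀(1−p₀)/n) = √(0.10023/4273) = 0.00484.
z = (0.10789 − 0.113)/0.00484 = -0.00511/0.00484 = -1.056.
Two-sided p-value ≈ 2·Φ(−1.056) = 0.2911, so at α = 0.01 we fail to reject H₀.

z = -1.056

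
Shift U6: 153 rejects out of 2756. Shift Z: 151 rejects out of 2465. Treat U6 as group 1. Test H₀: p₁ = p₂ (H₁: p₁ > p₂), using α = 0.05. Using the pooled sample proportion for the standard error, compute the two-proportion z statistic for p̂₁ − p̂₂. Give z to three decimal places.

p̂₁ = 153/2756 ≈ 0.055515, p̂₂ = 151/2465 ≈ 0.061258.
Pooled p̂ = (153+151)/(2756+2465) = 304/5221 = 0.058226.
SE = √(0.0548361 × 0.000768524) = 0.006492.
z = (0.055515 − 0.061258)/0.006492 = -0.005743/0.006492 = -0.885.
p-value = P(Z > -0.885) ≈ 0.8118, so at α = 0.05 we fail to reject H₀.

z = -0.885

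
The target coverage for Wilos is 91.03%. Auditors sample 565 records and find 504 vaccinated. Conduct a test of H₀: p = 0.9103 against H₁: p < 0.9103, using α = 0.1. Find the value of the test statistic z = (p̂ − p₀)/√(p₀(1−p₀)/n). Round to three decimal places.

z = -1.519

p̂ = 504/565 = 0.89204.
SE = √(p₀(1−p₀)/n) = √(0.081654/565) = 0.01202.
z = (0.89204 − 0.9103)/0.01202 = -0.01826/0.01202 = -1.519.
p-value = P(Z < -1.519) ≈ 0.0643, so at α = 0.1 we reject H₀.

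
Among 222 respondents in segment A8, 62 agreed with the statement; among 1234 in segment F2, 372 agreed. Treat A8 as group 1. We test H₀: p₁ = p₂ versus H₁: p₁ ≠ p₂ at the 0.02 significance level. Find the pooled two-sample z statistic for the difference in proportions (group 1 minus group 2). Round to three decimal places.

p̂₁ = 62/222 ≈ 0.27928, p̂₂ = 372/1234 ≈ 0.30146.
Pooled p̂ = (62+372)/(222+1234) = 434/1456 = 0.29808.
SE = √(p̂(1−p̂)(1/n₁+1/n₂)) = √(0.29808·0.70192·0.00531488) = √(0.00111202) = 0.03335.
z = (0.27928 − 0.30146)/0.03335 = -0.02218/0.03335 = -0.665.
p-value = 2·P(Z > 0.665) ≈ 0.5060, so at α = 0.02 we fail to reject H₀.

z = -0.665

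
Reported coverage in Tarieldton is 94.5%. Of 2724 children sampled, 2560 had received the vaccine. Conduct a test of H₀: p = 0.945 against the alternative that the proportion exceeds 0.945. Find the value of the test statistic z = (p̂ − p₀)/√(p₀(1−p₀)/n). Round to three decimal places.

z = -1.192

p̂ = 2560/2724 ≈ 0.93979.
SE = √(p₀(1−p₀)/n) = √(0.051975/2724) = 0.00437.
z = (0.93979 − 0.945)/0.00437 = -0.00521/0.00437 = -1.192.
p-value = P(Z > -1.192) ≈ 0.8833.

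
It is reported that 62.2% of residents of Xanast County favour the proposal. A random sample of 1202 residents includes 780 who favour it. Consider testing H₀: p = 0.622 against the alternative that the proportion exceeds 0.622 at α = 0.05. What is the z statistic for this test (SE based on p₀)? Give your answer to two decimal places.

p̂ = 780/1202 ≈ 0.6489.
SE = √(p₀(1−p₀)/n) = √(0.23512/1202) = 0.0140.
z = (0.6489 − 0.622)/0.0140 = 0.0269/0.0140 = 1.92.
p-value = P(Z > 1.925) ≈ 0.0271; since p < α = 0.05, reject H₀.

z = 1.92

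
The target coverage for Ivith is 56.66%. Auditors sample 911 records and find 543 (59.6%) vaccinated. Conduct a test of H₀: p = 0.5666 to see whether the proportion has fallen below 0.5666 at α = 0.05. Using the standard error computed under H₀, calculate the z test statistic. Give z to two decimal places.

p̂ = 543/911 = 0.5960.
SE = √(p₀(1−p₀)/n) = √(0.24556/911) = 0.0164.
z = (0.5960 − 0.5666)/0.0164 = 0.0294/0.0164 = 1.79.
p-value = P(Z < 1.794) ≈ 0.9636. With α = 0.05, fail to reject H₀.

z = 1.79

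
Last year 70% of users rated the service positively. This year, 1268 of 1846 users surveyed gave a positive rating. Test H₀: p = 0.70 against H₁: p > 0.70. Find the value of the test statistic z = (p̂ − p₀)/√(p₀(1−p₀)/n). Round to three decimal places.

z = -1.229

p̂ = 1268/1846 = 0.68689.
Under H₀, SE = √(0.7·0.3/1846) = √(0.000113759) = 0.01067.
z = (0.68689 − 0.7)/0.01067 = -0.01311/0.01067 = -1.229.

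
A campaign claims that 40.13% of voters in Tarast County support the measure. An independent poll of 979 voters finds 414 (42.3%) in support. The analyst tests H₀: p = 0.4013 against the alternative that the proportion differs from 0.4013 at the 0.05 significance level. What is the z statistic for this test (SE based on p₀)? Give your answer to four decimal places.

p̂ = 414/979 = 0.4228805.
SE = √(p₀(1−p₀)/n) = √(0.24026/979) = 0.0156656.
z = (0.4228805 − 0.4013)/0.0156656 = 0.0215805/0.0156656 = 1.3776.
Two-sided p-value ≈ 2·Φ(−1.378) = 0.1683. With α = 0.05, fail to reject H₀.

z = 1.3776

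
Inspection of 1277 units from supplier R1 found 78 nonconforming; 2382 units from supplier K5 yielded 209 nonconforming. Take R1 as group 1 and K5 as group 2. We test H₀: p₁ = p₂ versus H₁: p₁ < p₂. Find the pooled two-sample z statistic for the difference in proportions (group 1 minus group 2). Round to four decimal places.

z = -2.8591

p̂₁ = 78/1277 = 0.0610807, p̂₂ = 209/2382 = 0.0877414.
Pooled p̂ = (78+209)/(1277+2382) = 287/3659 = 0.0784367.
SE = √(0.0722844 × 0.0012029) = 0.0093248.
z = (0.0610807 − 0.0877414)/0.0093248 = -0.0266607/0.0093248 = -2.8591.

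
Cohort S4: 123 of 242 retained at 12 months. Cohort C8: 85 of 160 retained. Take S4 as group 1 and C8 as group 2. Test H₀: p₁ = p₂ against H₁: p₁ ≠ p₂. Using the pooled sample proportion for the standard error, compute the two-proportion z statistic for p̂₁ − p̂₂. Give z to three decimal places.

z = -0.451

p̂₁ = 123/242 = 0.50826, p̂₂ = 85/160 = 0.53125.
Pooled p̂ = (123+85)/(242+160) = 208/402 = 0.51741.
SE = √(0.249697 × 0.0103822) = 0.05092.
z = (0.50826 − 0.53125)/0.05092 = -0.02299/0.05092 = -0.451.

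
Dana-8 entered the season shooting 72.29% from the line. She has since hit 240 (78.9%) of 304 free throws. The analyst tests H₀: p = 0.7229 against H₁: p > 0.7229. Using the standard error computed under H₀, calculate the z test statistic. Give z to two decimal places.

p̂ = 240/304 ≈ 0.7895.
Standard error under H₀: √(0.7229×0.2771/304) = 0.0257.
z = (0.7895 − 0.7229)/0.0257 = 0.0666/0.0257 = 2.59.

z = 2.59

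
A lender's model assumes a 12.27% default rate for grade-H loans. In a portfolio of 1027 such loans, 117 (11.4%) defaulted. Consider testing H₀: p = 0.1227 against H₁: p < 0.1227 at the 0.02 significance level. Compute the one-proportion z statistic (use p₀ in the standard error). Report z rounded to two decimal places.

z = -0.86

p̂ = 117/1027 ≈ 0.1139.
SE = √(p₀(1−p₀)/n) = √(0.10764/1027) = 0.0102.
z = (0.1139 − 0.1227)/0.0102 = -0.0088/0.0102 = -0.86.
p-value = P(Z < -0.857) ≈ 0.1957. With α = 0.02, fail to reject H₀.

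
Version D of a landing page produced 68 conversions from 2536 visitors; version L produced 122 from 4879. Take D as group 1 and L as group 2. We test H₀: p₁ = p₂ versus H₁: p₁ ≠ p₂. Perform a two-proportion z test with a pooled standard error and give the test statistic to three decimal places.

p̂₁ = 68/2536 = 0.026814, p̂₂ = 122/4879 = 0.025005.
Pooled p̂ = (68+122)/(2536+4879) = 190/7415 = 0.025624.
SE = √(p̂(1−p̂)(1/n₁+1/n₂)) = √(0.025624·0.974376·0.000599282) = √(1.49624e-05) = 0.003868.
z = (0.026814 − 0.025005)/0.003868 = 0.001809/0.003868 = 0.468.
Two-sided p-value ≈ 2·Φ(−0.468) = 0.6401.

z = 0.468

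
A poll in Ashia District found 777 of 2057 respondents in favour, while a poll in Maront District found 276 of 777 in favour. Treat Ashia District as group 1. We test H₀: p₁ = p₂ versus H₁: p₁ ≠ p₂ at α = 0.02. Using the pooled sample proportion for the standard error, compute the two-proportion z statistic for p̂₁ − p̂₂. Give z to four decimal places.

z = 1.1069

p̂₁ = 777/2057 = 0.377735, p̂₂ = 276/777 = 0.355212.
Pooled p̂ = (777+276)/(2057+777) = 1053/2834 = 0.371560.
SE = √(0.233503 × 0.00177315) = 0.020348.
z = (0.377735 − 0.355212)/0.020348 = 0.022523/0.020348 = 1.1069.
p-value = 2·P(Z > 1.107) ≈ 0.2684. With α = 0.02, fail to reject H₀.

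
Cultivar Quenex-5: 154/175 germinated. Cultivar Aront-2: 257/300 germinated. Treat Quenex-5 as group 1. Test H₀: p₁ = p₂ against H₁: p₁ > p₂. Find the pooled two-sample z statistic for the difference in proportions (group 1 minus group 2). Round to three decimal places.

z = 0.718

p̂₁ = 154/175 ≈ 0.88000, p̂₂ = 257/300 ≈ 0.85667.
Pooled p̂ = (154+257)/(175+300) = 411/475 = 0.86526.
SE = √(0.116583 × 0.00904762) = 0.03248.
z = (0.88000 − 0.85667)/0.03248 = 0.02333/0.03248 = 0.718.
p-value = P(Z > 0.718) ≈ 0.2362.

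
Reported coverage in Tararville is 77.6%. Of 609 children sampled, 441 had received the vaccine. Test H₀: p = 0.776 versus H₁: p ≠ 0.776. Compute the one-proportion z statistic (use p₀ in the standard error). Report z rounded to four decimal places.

p̂ = 441/609 ≈ 0.7241379.
Under H₀, SE = √(0.776·0.224/609) = √(0.000285425) = 0.0168945.
z = (0.7241379 − 0.776)/0.0168945 = -0.0518621/0.0168945 = -3.0698.
Two-sided p-value ≈ 2·Φ(−3.070) = 0.0021.

z = -3.0698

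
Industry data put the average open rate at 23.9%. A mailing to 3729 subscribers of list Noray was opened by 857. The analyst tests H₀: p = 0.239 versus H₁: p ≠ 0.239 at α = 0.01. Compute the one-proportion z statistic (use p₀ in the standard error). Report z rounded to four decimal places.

p̂ = 857/3729 = 0.229820.
Standard error under H₀: √(0.239×0.761/3729) = 0.006984.
z = (0.229820 − 0.239)/0.006984 = -0.009180/0.006984 = -1.3144.
Two-sided p-value ≈ 2·Φ(−1.314) = 0.1887, so at α = 0.01 we fail to reject H₀.

z = -1.3144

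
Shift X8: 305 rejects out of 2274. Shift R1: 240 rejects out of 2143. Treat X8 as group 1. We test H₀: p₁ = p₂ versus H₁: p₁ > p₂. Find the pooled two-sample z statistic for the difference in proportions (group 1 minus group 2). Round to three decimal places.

z = 2.235

p̂₁ = 305/2274 ≈ 0.13412, p̂₂ = 240/2143 ≈ 0.11199.
Pooled p̂ = (305+240)/(2274+2143) = 545/4417 = 0.12339.
SE = √(0.108163 × 0.000906389) = 0.00990.
z = (0.13412 − 0.11199)/0.00990 = 0.02213/0.00990 = 2.235.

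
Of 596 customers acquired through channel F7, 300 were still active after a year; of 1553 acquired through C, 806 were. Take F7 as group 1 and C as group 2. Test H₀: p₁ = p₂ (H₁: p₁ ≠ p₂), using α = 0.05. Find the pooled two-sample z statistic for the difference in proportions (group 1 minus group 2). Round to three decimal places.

p̂₁ = 300/596 ≈ 0.503356, p̂₂ = 806/1553 ≈ 0.518995.
Pooled p̂ = (300+806)/(596+1553) = 1106/2149 = 0.514658.
SE = √(p̂(1−p̂)(1/n₁+1/n₂)) = √(0.514658·0.485342·0.00232177) = √(0.000579943) = 0.024082.
z = (0.503356 − 0.518995)/0.024082 = -0.015639/0.024082 = -0.649.
Two-sided p-value ≈ 2·Φ(−0.649) = 0.5161. With α = 0.05, fail to reject H₀.

z = -0.649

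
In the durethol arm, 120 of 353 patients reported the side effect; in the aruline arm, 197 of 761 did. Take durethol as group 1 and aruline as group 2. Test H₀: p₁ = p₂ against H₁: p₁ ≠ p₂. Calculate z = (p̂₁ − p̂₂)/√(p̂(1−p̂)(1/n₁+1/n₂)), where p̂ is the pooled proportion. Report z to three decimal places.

z = 2.790

p̂₁ = 120/353 = 0.33994, p̂₂ = 197/761 = 0.25887.
Pooled p̂ = (120+197)/(353+761) = 317/1114 = 0.28456.
SE = √(0.203586 × 0.00414692) = 0.02906.
z = (0.33994 − 0.25887)/0.02906 = 0.08107/0.02906 = 2.790.
Two-sided p-value ≈ 2·Φ(−2.790) = 0.0053.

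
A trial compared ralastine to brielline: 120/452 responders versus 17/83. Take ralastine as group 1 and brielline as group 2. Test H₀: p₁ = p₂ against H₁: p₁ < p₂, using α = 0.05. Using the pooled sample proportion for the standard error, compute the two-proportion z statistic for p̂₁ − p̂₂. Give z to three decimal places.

p̂₁ = 120/452 ≈ 0.26549, p̂₂ = 17/83 ≈ 0.20482.
Pooled p̂ = (120+17)/(452+83) = 137/535 = 0.25607.
SE = √(p̂(1−p̂)(1/n₁+1/n₂)) = √(0.25607·0.74393·0.0142606) = √(0.00271665) = 0.05212.
z = (0.26549 − 0.20482)/0.05212 = 0.06067/0.05212 = 1.164.
p-value = P(Z < 1.164) ≈ 0.8778; since p > α = 0.05, fail to reject H₀.

z = 1.164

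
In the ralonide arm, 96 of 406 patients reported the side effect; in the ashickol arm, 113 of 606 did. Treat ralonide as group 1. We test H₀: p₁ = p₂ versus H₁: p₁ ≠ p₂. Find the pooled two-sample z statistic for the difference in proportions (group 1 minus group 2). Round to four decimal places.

z = 1.9253

p̂₁ = 96/406 ≈ 0.236453, p̂₂ = 113/606 ≈ 0.186469.
Pooled p̂ = (96+113)/(406+606) = 209/1012 = 0.206522.
SE = √(p̂(1−p̂)(1/n₁+1/n₂)) = √(0.206522·0.793478·0.00411322) = √(0.000674035) = 0.025962.
z = (0.236453 − 0.186469)/0.025962 = 0.049984/0.025962 = 1.9253.
p-value = 2·P(Z > 1.925) ≈ 0.0542.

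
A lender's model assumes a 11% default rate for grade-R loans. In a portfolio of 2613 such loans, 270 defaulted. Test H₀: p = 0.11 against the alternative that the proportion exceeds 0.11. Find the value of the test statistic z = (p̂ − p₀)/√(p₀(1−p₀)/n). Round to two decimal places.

z = -1.09

p̂ = 270/2613 = 0.10333.
Under H₀, SE = √(0.11·0.89/2613) = √(3.74665e-05) = 0.00612.
z = (0.10333 − 0.11)/0.00612 = -0.00667/0.00612 = -1.09.
p-value = P(Z > -1.090) ≈ 0.8621.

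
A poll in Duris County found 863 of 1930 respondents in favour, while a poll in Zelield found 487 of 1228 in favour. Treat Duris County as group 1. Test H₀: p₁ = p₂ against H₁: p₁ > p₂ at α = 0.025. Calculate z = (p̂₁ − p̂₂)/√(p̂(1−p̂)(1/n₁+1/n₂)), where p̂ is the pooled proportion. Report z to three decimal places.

p̂₁ = 863/1930 ≈ 0.44715, p̂₂ = 487/1228 ≈ 0.39658.
Pooled p̂ = (863+487)/(1930+1228) = 1350/3158 = 0.42749.
SE = √(p̂(1−p̂)(1/n₁+1/n₂)) = √(0.42749·0.57251·0.00133247) = √(0.00032611) = 0.01806.
z = (0.44715 − 0.39658)/0.01806 = 0.05057/0.01806 = 2.800.
p-value = P(Z > 2.800) ≈ 0.0026. With α = 0.025, reject H₀.

z = 2.800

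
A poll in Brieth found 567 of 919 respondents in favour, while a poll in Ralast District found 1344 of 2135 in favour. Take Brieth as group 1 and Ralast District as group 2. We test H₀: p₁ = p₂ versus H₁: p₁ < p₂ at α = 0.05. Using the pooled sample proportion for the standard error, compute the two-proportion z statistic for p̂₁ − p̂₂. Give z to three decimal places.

p̂₁ = 567/919 ≈ 0.616975, p̂₂ = 1344/2135 ≈ 0.629508.
Pooled p̂ = (567+1344)/(919+2135) = 1911/3054 = 0.625737.
SE = √(p̂(1−p̂)(1/n₁+1/n₂)) = √(0.625737·0.374263·0.00155652) = √(0.000364523) = 0.019092.
z = (0.616975 − 0.629508)/0.019092 = -0.012533/0.019092 = -0.656.
p-value = P(Z < -0.656) ≈ 0.2558; since p > α = 0.05, fail to reject H₀.

z = -0.656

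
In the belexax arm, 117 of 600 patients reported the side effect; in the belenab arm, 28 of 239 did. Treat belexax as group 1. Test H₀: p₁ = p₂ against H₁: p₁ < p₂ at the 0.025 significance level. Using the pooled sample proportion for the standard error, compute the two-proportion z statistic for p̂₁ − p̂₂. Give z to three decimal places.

z = 2.692

p̂₁ = 117/600 = 0.19500, p̂₂ = 28/239 = 0.11715.
Pooled p̂ = (117+28)/(600+239) = 145/839 = 0.17282.
SE = √(0.142956 × 0.00585077) = 0.02892.
z = (0.19500 − 0.11715)/0.02892 = 0.07785/0.02892 = 2.692.
p-value = P(Z < 2.692) ≈ 0.9964; since p > α = 0.025, fail to reject H₀.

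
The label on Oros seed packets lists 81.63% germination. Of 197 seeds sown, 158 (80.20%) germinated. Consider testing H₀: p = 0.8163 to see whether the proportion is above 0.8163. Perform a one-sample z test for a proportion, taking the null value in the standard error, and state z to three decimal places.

p̂ = 158/197 = 0.80203.
Under H₀, SE = √(0.8163·0.1837/197) = √(0.000761189) = 0.02759.
z = (0.80203 − 0.8163)/0.02759 = -0.01427/0.02759 = -0.517.

z = -0.517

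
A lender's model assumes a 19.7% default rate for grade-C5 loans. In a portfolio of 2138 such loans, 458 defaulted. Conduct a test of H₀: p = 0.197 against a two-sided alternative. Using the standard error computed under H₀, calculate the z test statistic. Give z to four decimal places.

z = 2.0018

p̂ = 458/2138 = 0.2142189.
SE = √(p₀(1−p₀)/n) = √(0.15819/2138) = 0.0086018.
z = (0.2142189 − 0.197)/0.0086018 = 0.0172189/0.0086018 = 2.0018.
p-value = 2·P(Z > 2.002) ≈ 0.0453.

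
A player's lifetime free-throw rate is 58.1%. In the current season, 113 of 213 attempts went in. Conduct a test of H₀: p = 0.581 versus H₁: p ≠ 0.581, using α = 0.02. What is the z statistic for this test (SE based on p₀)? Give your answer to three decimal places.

z = -1.493

p̂ = 113/213 = 0.53052.
SE = √(p₀(1−p₀)/n) = √(0.24344/213) = 0.03381.
z = (0.53052 − 0.581)/0.03381 = -0.05048/0.03381 = -1.493.
Two-sided p-value ≈ 2·Φ(−1.493) = 0.1354; since p > α = 0.02, fail to reject H₀.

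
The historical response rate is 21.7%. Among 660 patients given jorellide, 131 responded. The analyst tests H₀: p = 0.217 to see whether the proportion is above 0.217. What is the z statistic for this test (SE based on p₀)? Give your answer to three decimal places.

z = -1.154

p̂ = 131/660 ≈ 0.198485.
Under H₀, SE = √(0.217·0.783/660) = √(0.000257441) = 0.016045.
z = (0.198485 − 0.217)/0.016045 = -0.018515/0.016045 = -1.154.
p-value = P(Z > -1.154) ≈ 0.8757.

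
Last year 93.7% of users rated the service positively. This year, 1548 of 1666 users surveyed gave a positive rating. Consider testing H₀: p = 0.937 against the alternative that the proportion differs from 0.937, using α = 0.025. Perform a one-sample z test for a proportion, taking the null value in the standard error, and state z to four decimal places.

z = -1.3151

p̂ = 1548/1666 ≈ 0.9291717.
SE = √(p₀(1−p₀)/n) = √(0.059031/1666) = 0.0059525.
z = (0.9291717 − 0.937)/0.0059525 = -0.0078283/0.0059525 = -1.3151.
p-value = 2·P(Z > 1.315) ≈ 0.1885, so at α = 0.025 we fail to reject H₀.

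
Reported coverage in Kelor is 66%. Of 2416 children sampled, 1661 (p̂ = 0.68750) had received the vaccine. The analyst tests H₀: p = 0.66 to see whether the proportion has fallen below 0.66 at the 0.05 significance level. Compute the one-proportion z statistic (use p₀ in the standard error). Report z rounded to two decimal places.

p̂ = 1661/2416 = 0.68750.
Standard error under H₀: √(0.66×0.34/2416) = 0.00964.
z = (0.68750 − 0.66)/0.00964 = 0.02750/0.00964 = 2.85.
p-value = P(Z < 2.853) ≈ 0.9978; since p > α = 0.05, fail to reject H₀.

z = 2.85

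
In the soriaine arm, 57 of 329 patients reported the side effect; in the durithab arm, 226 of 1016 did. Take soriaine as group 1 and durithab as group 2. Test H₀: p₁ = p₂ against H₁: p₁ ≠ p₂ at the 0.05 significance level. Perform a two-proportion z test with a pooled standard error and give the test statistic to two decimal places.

p̂₁ = 57/329 = 0.1733, p̂₂ = 226/1016 = 0.2224.
Pooled p̂ = (57+226)/(329+1016) = 283/1345 = 0.2104.
SE = √(p̂(1−p̂)(1/n₁+1/n₂)) = √(0.2104·0.7896·0.00402377) = √(0.000668496) = 0.0259.
z = (0.1733 − 0.2224)/0.0259 = -0.0491/0.0259 = -1.90.
Two-sided p-value ≈ 2·Φ(−1.902) = 0.0571; since p > α = 0.05, fail to reject H₀.

z = -1.90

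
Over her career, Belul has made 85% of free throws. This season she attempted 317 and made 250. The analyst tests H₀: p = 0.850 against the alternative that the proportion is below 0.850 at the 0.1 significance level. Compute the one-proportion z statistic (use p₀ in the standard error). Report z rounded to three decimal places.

p̂ = 250/317 ≈ 0.78864.
Standard error under H₀: √(0.85×0.15/317) = 0.02006.
z = (0.78864 − 0.85)/0.02006 = -0.06136/0.02006 = -3.059.
p-value = P(Z < -3.059) ≈ 0.0011, so at α = 0.1 we reject H₀.

z = -3.059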